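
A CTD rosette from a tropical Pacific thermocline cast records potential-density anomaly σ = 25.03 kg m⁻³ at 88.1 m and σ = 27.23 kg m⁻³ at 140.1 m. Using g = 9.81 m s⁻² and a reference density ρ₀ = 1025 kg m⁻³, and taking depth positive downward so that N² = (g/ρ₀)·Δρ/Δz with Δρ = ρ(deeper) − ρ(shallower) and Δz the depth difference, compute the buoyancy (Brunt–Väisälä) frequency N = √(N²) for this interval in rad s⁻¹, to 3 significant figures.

Δρ = 1027.23 − 1025.03 = 2.20 kg m⁻³ over Δz = 140.1 − 88.1 = 52 m.
N² = (9.81/1025) × (2.20/52) = 4.0492 × 10⁻⁴ s⁻².
N = √(4.0492 × 10⁻⁴) = 0.020123 rad s⁻¹ ≈ 0.0201 rad s⁻¹.
A positive N² confirms static stability across the interval.

0.0201 rad s⁻¹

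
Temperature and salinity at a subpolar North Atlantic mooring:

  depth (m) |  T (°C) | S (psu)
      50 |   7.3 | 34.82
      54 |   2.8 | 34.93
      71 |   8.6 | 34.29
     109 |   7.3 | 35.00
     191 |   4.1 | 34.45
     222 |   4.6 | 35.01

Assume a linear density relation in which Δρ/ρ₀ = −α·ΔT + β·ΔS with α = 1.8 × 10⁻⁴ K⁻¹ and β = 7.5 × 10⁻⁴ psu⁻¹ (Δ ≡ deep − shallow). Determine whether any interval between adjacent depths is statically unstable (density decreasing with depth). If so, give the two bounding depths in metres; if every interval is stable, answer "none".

Evaluate Δρ/ρ₀ = −αΔT + βΔS across each adjacent pair:
  50–54 m: −αΔT+βΔS = −(1.8 × 10⁻⁴)(-4.5)+(7.5 × 10⁻⁴)(+0.11) = 8.9 × 10⁻⁴ → stable
  54–71 m: −αΔT+βΔS = −(1.8 × 10⁻⁴)(+5.8)+(7.5 × 10⁻⁴)(-0.64) = -1.5 × 10⁻³ → UNSTABLE
  71–109 m: −αΔT+βΔS = −(1.8 × 10⁻⁴)(-1.3)+(7.5 × 10⁻⁴)(+0.71) = 7.7 × 10⁻⁴ → stable
  109–191 m: −αΔT+βΔS = −(1.8 × 10⁻⁴)(-3.2)+(7.5 × 10⁻⁴)(-0.55) = 1.6 × 10⁻⁴ → stable
  191–222 m: −αΔT+βΔS = −(1.8 × 10⁻⁴)(+0.5)+(7.5 × 10⁻⁴)(+0.56) = 3.3 × 10⁻⁴ → stable
The 54–71 m interval has Δρ < 0: lighter water underlies denser water.

54–71 m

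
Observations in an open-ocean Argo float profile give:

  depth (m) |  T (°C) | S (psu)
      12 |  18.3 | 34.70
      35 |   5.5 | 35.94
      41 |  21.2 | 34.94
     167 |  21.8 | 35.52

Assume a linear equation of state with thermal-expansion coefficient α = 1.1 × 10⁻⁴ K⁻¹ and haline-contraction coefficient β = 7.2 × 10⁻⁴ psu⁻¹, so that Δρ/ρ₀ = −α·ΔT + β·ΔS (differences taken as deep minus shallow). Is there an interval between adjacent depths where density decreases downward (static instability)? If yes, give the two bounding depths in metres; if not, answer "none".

35–41 m

Evaluate Δρ/ρ₀ = −αΔT + βΔS across each adjacent pair:
  12–35 m: −αΔT+βΔS = −(1.1 × 10⁻⁴)(-12.8)+(7.2 × 10⁻⁴)(+1.24) = 2.3 × 10⁻³ → stable
  35–41 m: −αΔT+βΔS = −(1.1 × 10⁻⁴)(+15.7)+(7.2 × 10⁻⁴)(-1.00) = -2.4 × 10⁻³ → UNSTABLE
  41–167 m: −αΔT+βΔS = −(1.1 × 10⁻⁴)(+0.6)+(7.2 × 10⁻⁴)(+0.58) = 3.5 × 10⁻⁴ → stable
The 35–41 m interval has Δρ < 0: lighter water underlies denser water.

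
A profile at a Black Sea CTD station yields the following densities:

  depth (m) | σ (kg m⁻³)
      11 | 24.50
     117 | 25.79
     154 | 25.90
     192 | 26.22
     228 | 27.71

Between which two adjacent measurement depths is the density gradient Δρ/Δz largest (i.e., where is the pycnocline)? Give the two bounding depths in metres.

192–228 m

Compute the density gradient over each adjacent pair:
  11–117 m: Δρ/Δz = 1.29/106 = 0.012 kg m⁻⁴
  117–154 m: Δρ/Δz = 0.11/37 = 3.0 × 10⁻³ kg m⁻⁴
  154–192 m: Δρ/Δz = 0.32/38 = 8.4 × 10⁻³ kg m⁻⁴
  192–228 m: Δρ/Δz = 1.49/36 = 0.041 kg m⁻⁴
The largest gradient is in the 192–228 m interval — the pycnocline.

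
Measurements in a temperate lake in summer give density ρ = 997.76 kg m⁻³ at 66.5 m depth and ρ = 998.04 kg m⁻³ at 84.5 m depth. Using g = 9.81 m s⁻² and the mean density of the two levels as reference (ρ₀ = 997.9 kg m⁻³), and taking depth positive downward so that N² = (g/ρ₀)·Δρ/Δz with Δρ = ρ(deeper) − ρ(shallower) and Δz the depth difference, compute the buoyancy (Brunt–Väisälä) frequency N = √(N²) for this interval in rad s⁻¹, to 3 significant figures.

Δρ = 998.04 − 997.76 = 0.28 kg m⁻³ over Δz = 84.5 − 66.5 = 18 m.
N² = (9.81/997.9) × (0.28/18) = 1.5292 × 10⁻⁴ s⁻².
N = √(1.5292 × 10⁻⁴) = 0.012366 rad s⁻¹ ≈ 0.0124 rad s⁻¹.

0.0124 rad s⁻¹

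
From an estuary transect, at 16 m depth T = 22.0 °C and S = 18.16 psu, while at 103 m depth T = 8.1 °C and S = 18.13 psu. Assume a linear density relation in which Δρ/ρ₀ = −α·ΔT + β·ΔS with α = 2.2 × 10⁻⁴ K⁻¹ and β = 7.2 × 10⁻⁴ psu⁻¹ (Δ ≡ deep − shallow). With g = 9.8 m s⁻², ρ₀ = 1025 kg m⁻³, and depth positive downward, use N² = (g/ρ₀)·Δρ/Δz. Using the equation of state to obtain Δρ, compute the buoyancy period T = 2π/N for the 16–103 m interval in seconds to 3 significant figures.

340 s

ΔT = -13.9 K, ΔS = -0.03 psu (deep − shallow).
Δρ/ρ₀ = −αΔT + βΔS = 3.058 × 10⁻³ − 2.16 × 10⁻⁵ = 3.0364 × 10⁻³, so Δρ ≈ 3.112 kg m⁻³.
N² = (g/ρ₀)·Δρ/Δz = g·(Δρ/ρ₀)/Δz = 9.8 × 3.0364 × 10⁻³ / 87 = 3.4203 × 10⁻⁴ s⁻².
N = √(3.4203 × 10⁻⁴) = 0.018494 rad s⁻¹ → T = 2π/N = 339.74 s ≈ 340 s.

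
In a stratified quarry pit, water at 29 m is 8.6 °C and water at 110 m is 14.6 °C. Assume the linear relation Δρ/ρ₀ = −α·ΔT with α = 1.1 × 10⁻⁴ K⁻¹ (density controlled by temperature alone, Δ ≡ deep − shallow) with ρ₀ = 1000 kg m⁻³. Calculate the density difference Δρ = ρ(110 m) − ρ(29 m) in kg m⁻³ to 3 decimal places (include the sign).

ΔT = +6.0 K, Δρ/ρ₀ = −αΔT = -6.60 × 10⁻⁴.
Δρ = 1000 × (-6.60 × 10⁻⁴) = -0.660 kg m⁻³.
Negative Δρ: lighter below, statically unstable.

-0.660 kg m⁻³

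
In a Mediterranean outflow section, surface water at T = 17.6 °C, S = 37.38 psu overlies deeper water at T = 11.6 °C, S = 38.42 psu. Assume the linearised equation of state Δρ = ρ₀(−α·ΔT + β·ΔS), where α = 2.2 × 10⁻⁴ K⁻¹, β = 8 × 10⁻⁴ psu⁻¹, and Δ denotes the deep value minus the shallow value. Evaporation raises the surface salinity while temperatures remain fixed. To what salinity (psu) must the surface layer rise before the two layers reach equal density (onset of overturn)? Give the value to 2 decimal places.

40.07 psu

Neutral buoyancy requires −α(T_deep − T_surf) + β(S_deep − S_surf′) = 0.
S_surf′ = S_deep − (α/β)·ΔT = 38.42 − (2.2 × 10⁻⁴/8 × 10⁻⁴)·(-6.0) = 40.0700 psu.
Increase required: 40.0700 − 37.38 = 2.6900 psu.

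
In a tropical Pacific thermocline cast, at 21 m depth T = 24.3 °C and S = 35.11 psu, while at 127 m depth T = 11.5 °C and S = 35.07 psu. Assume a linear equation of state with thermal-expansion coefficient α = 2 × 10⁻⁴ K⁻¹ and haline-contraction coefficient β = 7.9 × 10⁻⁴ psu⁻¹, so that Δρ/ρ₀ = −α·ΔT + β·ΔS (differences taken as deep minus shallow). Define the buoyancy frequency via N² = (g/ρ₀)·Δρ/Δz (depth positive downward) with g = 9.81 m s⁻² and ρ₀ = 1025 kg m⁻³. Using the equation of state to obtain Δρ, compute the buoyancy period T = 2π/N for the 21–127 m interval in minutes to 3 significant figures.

6.85 min

ΔT = -12.8 K, ΔS = -0.04 psu (deep − shallow).
Δρ/ρ₀ = −αΔT + βΔS = 2.56 × 10⁻³ − 3.16 × 10⁻⁵ = 2.5284 × 10⁻³, so Δρ ≈ 2.592 kg m⁻³.
N² = (g/ρ₀)·Δρ/Δz = g·(Δρ/ρ₀)/Δz = 9.81 × 2.5284 × 10⁻³ / 106 = 2.3400 × 10⁻⁴ s⁻².
N = √(2.3400 × 10⁻⁴) = 0.015297 rad s⁻¹ → T = 2π/N = 410.75 s = 6.8458 min ≈ 6.85 min.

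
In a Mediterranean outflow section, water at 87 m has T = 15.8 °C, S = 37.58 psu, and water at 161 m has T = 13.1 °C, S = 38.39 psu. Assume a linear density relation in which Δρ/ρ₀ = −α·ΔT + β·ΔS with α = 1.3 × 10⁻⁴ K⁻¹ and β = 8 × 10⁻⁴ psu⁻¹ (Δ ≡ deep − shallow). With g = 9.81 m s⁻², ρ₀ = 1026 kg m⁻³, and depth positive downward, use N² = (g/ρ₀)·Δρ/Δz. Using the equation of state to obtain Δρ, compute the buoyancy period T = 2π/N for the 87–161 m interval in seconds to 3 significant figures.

ΔT = -2.7 K, ΔS = +0.81 psu (deep − shallow).
Δρ/ρ₀ = −αΔT + βΔS = 3.51 × 10⁻⁴ + 6.48 × 10⁻⁴ = 9.99 × 10⁻⁴, so Δρ ≈ 1.025 kg m⁻³.
N² = (g/ρ₀)·Δρ/Δz = g·(Δρ/ρ₀)/Δz = 9.81 × 9.99 × 10⁻⁴ / 74 = 1.3243 × 10⁻⁴ s⁻².
N = √(1.3243 × 10⁻⁴) = 0.011508 rad s⁻¹ → T = 2π/N = 545.98 s ≈ 546 s.

546 s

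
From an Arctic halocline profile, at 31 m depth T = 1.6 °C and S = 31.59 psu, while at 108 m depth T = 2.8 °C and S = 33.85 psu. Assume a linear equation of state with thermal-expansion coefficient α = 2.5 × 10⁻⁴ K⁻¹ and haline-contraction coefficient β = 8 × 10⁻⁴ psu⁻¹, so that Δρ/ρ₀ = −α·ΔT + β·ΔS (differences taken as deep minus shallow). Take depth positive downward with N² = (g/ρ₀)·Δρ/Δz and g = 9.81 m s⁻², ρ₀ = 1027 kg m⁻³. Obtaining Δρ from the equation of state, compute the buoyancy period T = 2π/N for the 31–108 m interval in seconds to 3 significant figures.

ΔT = +1.2 K, ΔS = +2.26 psu (deep − shallow).
Δρ/ρ₀ = −αΔT + βΔS = -3.00 × 10⁻⁴ + 1.808 × 10⁻³ = 1.508 × 10⁻³, so Δρ ≈ 1.549 kg m⁻³.
N² = (g/ρ₀)·Δρ/Δz = g·(Δρ/ρ₀)/Δz = 9.81 × 1.508 × 10⁻³ / 77 = 1.9212 × 10⁻⁴ s⁻².
N = √(1.9212 × 10⁻⁴) = 0.013861 rad s⁻¹ → T = 2π/N = 453.30 s ≈ 453 s.

453 s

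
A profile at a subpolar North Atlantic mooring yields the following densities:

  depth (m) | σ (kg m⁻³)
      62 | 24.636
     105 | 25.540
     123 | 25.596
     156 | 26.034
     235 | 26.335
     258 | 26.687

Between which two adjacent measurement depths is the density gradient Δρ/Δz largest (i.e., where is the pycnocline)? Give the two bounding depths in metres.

62–105 m

Compute the density gradient over each adjacent pair:
  62–105 m: Δρ/Δz = 0.904/43 = 0.021 kg m⁻⁴
  105–123 m: Δρ/Δz = 0.056/18 = 3.1 × 10⁻³ kg m⁻⁴
  123–156 m: Δρ/Δz = 0.438/33 = 0.013 kg m⁻⁴
  156–235 m: Δρ/Δz = 0.301/79 = 3.8 × 10⁻³ kg m⁻⁴
  235–258 m: Δρ/Δz = 0.352/23 = 0.015 kg m⁻⁴
The largest gradient is in the 62–105 m interval — the pycnocline.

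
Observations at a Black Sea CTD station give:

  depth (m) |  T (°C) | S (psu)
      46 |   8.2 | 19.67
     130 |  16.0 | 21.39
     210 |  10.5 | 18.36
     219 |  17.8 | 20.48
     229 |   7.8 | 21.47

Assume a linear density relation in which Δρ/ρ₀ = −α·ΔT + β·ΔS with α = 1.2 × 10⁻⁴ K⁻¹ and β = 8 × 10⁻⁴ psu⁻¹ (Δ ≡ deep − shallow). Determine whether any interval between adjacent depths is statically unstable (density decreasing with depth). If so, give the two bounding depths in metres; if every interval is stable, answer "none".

Evaluate Δρ/ρ₀ = −αΔT + βΔS across each adjacent pair:
  46–130 m: −αΔT+βΔS = −(1.2 × 10⁻⁴)(+7.8)+(8 × 10⁻⁴)(+1.72) = 4.4 × 10⁻⁴ → stable
  130–210 m: −αΔT+βΔS = −(1.2 × 10⁻⁴)(-5.5)+(8 × 10⁻⁴)(-3.03) = -1.8 × 10⁻³ → UNSTABLE
  210–219 m: −αΔT+βΔS = −(1.2 × 10⁻⁴)(+7.3)+(8 × 10⁻⁴)(+2.12) = 8.2 × 10⁻⁴ → stable
  219–229 m: −αΔT+βΔS = −(1.2 × 10⁻⁴)(-10.0)+(8 × 10⁻⁴)(+0.99) = 2.0 × 10⁻³ → stable
The 130–210 m interval has Δρ < 0: lighter water underlies denser water.

130–210 m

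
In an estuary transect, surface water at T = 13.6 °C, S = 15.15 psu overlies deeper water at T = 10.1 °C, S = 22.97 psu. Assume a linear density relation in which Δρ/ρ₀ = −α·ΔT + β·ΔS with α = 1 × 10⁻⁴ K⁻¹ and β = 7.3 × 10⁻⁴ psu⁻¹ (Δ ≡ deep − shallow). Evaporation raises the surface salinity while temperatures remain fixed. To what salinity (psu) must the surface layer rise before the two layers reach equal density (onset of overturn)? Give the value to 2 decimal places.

23.45 psu

Neutral buoyancy requires −α(T_deep − T_surf) + β(S_deep − S_surf′) = 0.
S_surf′ = S_deep − (α/β)·ΔT = 22.97 − (1 × 10⁻⁴/7.3 × 10⁻⁴)·(-3.5) = 23.4495 psu.
Increase required: 23.4495 − 15.15 = 8.2995 psu.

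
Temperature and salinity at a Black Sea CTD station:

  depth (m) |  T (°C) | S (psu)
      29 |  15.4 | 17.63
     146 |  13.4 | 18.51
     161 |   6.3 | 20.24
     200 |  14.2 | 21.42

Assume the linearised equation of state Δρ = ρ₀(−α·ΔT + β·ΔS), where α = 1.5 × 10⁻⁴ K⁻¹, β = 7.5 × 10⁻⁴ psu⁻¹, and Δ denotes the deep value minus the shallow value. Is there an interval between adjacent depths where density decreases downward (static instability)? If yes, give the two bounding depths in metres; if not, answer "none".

161–200 m

Evaluate Δρ/ρ₀ = −αΔT + βΔS across each adjacent pair:
  29–146 m: −αΔT+βΔS = −(1.5 × 10⁻⁴)(-2.0)+(7.5 × 10⁻⁴)(+0.88) = 9.6 × 10⁻⁴ → stable
  146–161 m: −αΔT+βΔS = −(1.5 × 10⁻⁴)(-7.1)+(7.5 × 10⁻⁴)(+1.73) = 2.4 × 10⁻³ → stable
  161–200 m: −αΔT+βΔS = −(1.5 × 10⁻⁴)(+7.9)+(7.5 × 10⁻⁴)(+1.18) = -3.0 × 10⁻⁴ → UNSTABLE
The 161–200 m interval has Δρ < 0: lighter water underlies denser water.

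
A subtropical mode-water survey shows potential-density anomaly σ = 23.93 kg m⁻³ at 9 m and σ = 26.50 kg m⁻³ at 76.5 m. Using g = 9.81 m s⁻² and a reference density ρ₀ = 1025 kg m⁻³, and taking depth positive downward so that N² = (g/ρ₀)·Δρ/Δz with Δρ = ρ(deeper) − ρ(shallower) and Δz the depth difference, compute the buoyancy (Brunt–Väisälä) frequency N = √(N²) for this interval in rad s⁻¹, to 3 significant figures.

0.0191 rad s⁻¹

Δρ = 1026.50 − 1023.93 = 2.57 kg m⁻³ over Δz = 76.5 − 9 = 67.5 m.
N² = (9.81/1025) × (2.57/67.5) = 3.6440 × 10⁻⁴ s⁻².
N = √(3.6440 × 10⁻⁴) = 0.019089 rad s⁻¹ ≈ 0.0191 rad s⁻¹.
N² > 0, so the interval is statically stable.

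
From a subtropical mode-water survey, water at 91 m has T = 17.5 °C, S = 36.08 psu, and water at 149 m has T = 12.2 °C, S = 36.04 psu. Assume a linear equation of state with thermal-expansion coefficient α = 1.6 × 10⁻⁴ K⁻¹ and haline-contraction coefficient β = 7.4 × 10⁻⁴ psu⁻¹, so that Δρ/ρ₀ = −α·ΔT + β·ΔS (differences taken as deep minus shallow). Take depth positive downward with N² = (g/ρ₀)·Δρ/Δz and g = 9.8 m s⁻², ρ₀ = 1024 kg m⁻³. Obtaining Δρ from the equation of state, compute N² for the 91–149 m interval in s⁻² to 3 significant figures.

ΔT = -5.3 K, ΔS = -0.04 psu (deep − shallow).
Δρ/ρ₀ = −αΔT + βΔS = 8.48 × 10⁻⁴ − 2.96 × 10⁻⁵ = 8.184 × 10⁻⁴, so Δρ ≈ 0.8380 kg m⁻³.
N² = (g/ρ₀)·Δρ/Δz = g·(Δρ/ρ₀)/Δz = 9.8 × 8.184 × 10⁻⁴ / 58 = 1.3828 × 10⁻⁴ s⁻² ≈ 1.38 × 10⁻⁴ s⁻².

1.38 × 10⁻⁴ s⁻²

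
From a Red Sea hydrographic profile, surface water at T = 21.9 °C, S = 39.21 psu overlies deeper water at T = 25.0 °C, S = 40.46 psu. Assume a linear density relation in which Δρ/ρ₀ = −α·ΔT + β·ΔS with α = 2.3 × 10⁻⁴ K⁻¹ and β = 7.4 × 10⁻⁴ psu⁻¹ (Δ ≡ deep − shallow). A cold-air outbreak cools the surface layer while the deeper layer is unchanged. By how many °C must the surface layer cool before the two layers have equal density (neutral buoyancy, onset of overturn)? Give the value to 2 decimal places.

Neutral buoyancy requires Δρ = 0, i.e. −α(T_deep − T_surf′) + β(S_deep − S_surf) = 0.
T_surf′ = T_deep − (β/α)·ΔS = 25.0 − (7.4 × 10⁻⁴/2.3 × 10⁻⁴)·(+1.25) = 20.9783 °C.
Cooling required: 21.9 − (20.9783) = 0.9217 °C.

0.92 °C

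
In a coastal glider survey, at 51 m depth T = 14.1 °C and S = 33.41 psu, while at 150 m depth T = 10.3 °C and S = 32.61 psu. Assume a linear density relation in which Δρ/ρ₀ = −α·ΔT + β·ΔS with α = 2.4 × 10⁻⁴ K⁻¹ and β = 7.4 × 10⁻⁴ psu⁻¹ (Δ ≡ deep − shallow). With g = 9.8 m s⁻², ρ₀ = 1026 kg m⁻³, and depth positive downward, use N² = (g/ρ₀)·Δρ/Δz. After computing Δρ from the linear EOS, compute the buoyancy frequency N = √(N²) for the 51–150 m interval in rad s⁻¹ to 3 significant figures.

5.63 × 10⁻³ rad s⁻¹

ΔT = -3.8 K, ΔS = -0.80 psu (deep − shallow).
Δρ/ρ₀ = −αΔT + βΔS = 9.12 × 10⁻⁴ − 5.92 × 10⁻⁴ = 3.20 × 10⁻⁴, so Δρ ≈ 0.3283 kg m⁻³.
N² = (g/ρ₀)·Δρ/Δz = g·(Δρ/ρ₀)/Δz = 9.8 × 3.20 × 10⁻⁴ / 99 = 3.1677 × 10⁻⁵ s⁻².
N = √(3.1677 × 10⁻⁵) = 5.6282 × 10⁻³ rad s⁻¹ ≈ 5.63 × 10⁻³ rad s⁻¹.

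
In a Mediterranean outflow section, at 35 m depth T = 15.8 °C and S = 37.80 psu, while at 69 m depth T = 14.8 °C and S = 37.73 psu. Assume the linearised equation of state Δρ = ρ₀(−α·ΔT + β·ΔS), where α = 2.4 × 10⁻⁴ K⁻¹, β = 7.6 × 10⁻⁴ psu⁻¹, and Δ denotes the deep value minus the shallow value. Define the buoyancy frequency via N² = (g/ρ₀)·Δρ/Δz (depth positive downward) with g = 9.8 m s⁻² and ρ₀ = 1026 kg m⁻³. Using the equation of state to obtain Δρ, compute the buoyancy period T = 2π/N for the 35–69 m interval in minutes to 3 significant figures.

ΔT = -1.0 K, ΔS = -0.07 psu (deep − shallow).
Δρ/ρ₀ = −αΔT + βΔS = 2.40 × 10⁻⁴ − 5.32 × 10⁻⁵ = 1.868 × 10⁻⁴, so Δρ ≈ 0.1917 kg m⁻³.
N² = (g/ρ₀)·Δρ/Δz = g·(Δρ/ρ₀)/Δz = 9.8 × 1.868 × 10⁻⁴ / 34 = 5.3842 × 10⁻⁵ s⁻².
N = √(5.3842 × 10⁻⁵) = 7.3377 × 10⁻³ rad s⁻¹ → T = 2π/N = 856.29 s = 14.271 min ≈ 14.3 min.

14.3 min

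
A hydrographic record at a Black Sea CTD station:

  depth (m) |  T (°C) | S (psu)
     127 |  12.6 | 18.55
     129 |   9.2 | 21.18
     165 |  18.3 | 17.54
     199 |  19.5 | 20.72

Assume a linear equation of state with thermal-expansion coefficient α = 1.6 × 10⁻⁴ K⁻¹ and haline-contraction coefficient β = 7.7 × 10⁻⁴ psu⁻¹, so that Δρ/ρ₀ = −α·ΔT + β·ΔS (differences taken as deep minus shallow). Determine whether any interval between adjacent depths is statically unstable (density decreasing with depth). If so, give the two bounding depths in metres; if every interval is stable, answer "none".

129–165 m

Evaluate Δρ/ρ₀ = −αΔT + βΔS across each adjacent pair:
  127–129 m: −αΔT+βΔS = −(1.6 × 10⁻⁴)(-3.4)+(7.7 × 10⁻⁴)(+2.63) = 2.6 × 10⁻³ → stable
  129–165 m: −αΔT+βΔS = −(1.6 × 10⁻⁴)(+9.1)+(7.7 × 10⁻⁴)(-3.64) = -4.3 × 10⁻³ → UNSTABLE
  165–199 m: −αΔT+βΔS = −(1.6 × 10⁻⁴)(+1.2)+(7.7 × 10⁻⁴)(+3.18) = 2.3 × 10⁻³ → stable
The 129–165 m interval has Δρ < 0: lighter water underlies denser water.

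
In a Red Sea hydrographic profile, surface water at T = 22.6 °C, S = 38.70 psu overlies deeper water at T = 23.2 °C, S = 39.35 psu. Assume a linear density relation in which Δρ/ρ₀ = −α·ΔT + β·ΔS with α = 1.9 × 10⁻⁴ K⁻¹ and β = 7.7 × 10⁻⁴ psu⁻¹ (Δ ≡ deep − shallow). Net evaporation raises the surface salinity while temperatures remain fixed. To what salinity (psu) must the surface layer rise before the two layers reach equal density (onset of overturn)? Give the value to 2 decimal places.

Neutral buoyancy requires −α(T_deep − T_surf) + β(S_deep − S_surf′) = 0.
S_surf′ = S_deep − (α/β)·ΔT = 39.35 − (1.9 × 10⁻⁴/7.7 × 10⁻⁴)·(+0.6) = 39.2019 psu.
Increase required: 39.2019 − 38.70 = 0.5019 psu.

39.20 psu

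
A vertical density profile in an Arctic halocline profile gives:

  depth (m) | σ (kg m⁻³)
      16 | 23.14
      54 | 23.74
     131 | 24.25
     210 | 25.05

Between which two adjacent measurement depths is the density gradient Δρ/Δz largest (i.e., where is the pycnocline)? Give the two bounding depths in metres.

Compute the density gradient over each adjacent pair:
  16–54 m: Δρ/Δz = 0.60/38 = 0.016 kg m⁻⁴
  54–131 m: Δρ/Δz = 0.51/77 = 6.6 × 10⁻³ kg m⁻⁴
  131–210 m: Δρ/Δz = 0.80/79 = 0.010 kg m⁻⁴
The largest gradient is in the 16–54 m interval — the pycnocline.

16–54 m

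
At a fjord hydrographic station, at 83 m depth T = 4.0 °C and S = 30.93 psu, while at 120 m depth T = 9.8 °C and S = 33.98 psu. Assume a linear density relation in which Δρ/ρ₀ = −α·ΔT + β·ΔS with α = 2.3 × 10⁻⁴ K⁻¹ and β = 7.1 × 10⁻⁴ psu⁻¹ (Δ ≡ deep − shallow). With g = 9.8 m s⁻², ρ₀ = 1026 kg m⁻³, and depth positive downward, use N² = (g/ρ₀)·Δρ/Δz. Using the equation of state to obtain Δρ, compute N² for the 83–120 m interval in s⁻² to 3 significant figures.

2.20 × 10⁻⁴ s⁻²

ΔT = +5.8 K, ΔS = +3.05 psu (deep − shallow).
Δρ/ρ₀ = −αΔT + βΔS = -1.334 × 10⁻³ + 2.1655 × 10⁻³ = 8.315 × 10⁻⁴, so Δρ ≈ 0.8531 kg m⁻³.
N² = (g/ρ₀)·Δρ/Δz = g·(Δρ/ρ₀)/Δz = 9.8 × 8.315 × 10⁻⁴ / 37 = 2.2024 × 10⁻⁴ s⁻² ≈ 2.20 × 10⁻⁴ s⁻².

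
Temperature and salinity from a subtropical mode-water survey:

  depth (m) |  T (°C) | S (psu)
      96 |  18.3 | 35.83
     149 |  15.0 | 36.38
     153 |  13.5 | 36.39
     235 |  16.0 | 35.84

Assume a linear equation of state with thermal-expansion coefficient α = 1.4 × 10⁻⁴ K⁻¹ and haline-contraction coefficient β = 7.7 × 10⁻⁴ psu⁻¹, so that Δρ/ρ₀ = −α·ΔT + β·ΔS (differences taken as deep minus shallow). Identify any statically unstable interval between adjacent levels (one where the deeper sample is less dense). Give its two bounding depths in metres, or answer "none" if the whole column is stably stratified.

153–235 m

Evaluate Δρ/ρ₀ = −αΔT + βΔS across each adjacent pair:
  96–149 m: −αΔT+βΔS = −(1.4 × 10⁻⁴)(-3.3)+(7.7 × 10⁻⁴)(+0.55) = 8.9 × 10⁻⁴ → stable
  149–153 m: −αΔT+βΔS = −(1.4 × 10⁻⁴)(-1.5)+(7.7 × 10⁻⁴)(+0.01) = 2.2 × 10⁻⁴ → stable
  153–235 m: −αΔT+βΔS = −(1.4 × 10⁻⁴)(+2.5)+(7.7 × 10⁻⁴)(-0.55) = -7.7 × 10⁻⁴ → UNSTABLE
The 153–235 m interval has Δρ < 0: lighter water underlies denser water.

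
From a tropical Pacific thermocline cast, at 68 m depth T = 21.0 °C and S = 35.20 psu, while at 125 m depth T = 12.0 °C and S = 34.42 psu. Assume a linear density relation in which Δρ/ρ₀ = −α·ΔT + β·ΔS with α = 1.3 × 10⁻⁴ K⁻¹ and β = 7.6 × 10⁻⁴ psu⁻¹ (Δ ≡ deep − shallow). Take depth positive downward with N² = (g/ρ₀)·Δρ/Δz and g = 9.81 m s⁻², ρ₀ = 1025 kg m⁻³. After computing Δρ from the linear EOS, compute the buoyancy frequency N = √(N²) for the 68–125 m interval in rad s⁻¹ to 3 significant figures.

ΔT = -9.0 K, ΔS = -0.78 psu (deep − shallow).
Δρ/ρ₀ = −αΔT + βΔS = 1.17 × 10⁻³ − 5.928 × 10⁻⁴ = 5.772 × 10⁻⁴, so Δρ ≈ 0.5916 kg m⁻³.
N² = (g/ρ₀)·Δρ/Δz = g·(Δρ/ρ₀)/Δz = 9.81 × 5.772 × 10⁻⁴ / 57 = 9.9339 × 10⁻⁵ s⁻².
N = √(9.9339 × 10⁻⁵) = 9.9669 × 10⁻³ rad s⁻¹ ≈ 9.97 × 10⁻³ rad s⁻¹.

9.97 × 10⁻³ rad s⁻¹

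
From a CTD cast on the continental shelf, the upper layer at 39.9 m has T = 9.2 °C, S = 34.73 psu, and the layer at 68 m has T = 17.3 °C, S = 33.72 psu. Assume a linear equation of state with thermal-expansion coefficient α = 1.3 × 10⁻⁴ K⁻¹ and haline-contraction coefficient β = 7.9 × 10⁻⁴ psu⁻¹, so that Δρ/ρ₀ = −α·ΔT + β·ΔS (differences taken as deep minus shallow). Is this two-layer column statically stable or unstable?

ΔT = 17.3 − 9.2 = +8.1 K and ΔS = 33.72 − 34.73 = -1.01 psu (deep − shallow).
−αΔT = -1.053 × 10⁻³; βΔS = -7.979 × 10⁻⁴; sum Δρ/ρ₀ = -1.8509 × 10⁻³.
Δρ/ρ₀ < 0, so Δρ < 0: deeper water is lighter → statically unstable; the column would overturn.

unstable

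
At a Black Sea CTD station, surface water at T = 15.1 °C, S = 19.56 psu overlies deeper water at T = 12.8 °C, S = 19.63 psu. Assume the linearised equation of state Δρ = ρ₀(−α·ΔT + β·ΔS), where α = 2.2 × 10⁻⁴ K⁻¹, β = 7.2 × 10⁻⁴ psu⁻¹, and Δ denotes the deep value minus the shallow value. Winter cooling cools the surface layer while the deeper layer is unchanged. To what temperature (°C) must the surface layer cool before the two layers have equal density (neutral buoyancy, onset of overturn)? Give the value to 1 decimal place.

Neutral buoyancy requires Δρ = 0, i.e. −α(T_deep − T_surf′) + β(S_deep − S_surf) = 0.
T_surf′ = T_deep − (β/α)·ΔS = 12.8 − (7.2 × 10⁻⁴/2.2 × 10⁻⁴)·(+0.07) = 12.571 °C.
Cooling required: 15.1 − (12.571) = 2.529 °C.

12.6 °C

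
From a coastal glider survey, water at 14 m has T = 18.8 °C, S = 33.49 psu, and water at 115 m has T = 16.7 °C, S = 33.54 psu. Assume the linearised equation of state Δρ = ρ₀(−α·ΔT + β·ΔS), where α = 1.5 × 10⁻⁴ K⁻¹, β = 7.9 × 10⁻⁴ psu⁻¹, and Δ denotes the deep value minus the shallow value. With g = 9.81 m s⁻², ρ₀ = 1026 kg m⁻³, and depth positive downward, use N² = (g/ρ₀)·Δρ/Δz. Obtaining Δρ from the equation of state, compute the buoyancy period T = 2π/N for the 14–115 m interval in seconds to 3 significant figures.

ΔT = -2.1 K, ΔS = +0.05 psu (deep − shallow).
Δρ/ρ₀ = −αΔT + βΔS = 3.15 × 10⁻⁴ + 3.95 × 10⁻⁵ = 3.545 × 10⁻⁴, so Δρ ≈ 0.3637 kg m⁻³.
N² = (g/ρ₀)·Δρ/Δz = g·(Δρ/ρ₀)/Δz = 9.81 × 3.545 × 10⁻⁴ / 101 = 3.4432 × 10⁻⁵ s⁻².
N = √(3.4432 × 10⁻⁵) = 5.8679 × 10⁻³ rad s⁻¹ → T = 2π/N = 1.0708 × 10³ s ≈ 1.07 × 10³ s.

1.07 × 10³ s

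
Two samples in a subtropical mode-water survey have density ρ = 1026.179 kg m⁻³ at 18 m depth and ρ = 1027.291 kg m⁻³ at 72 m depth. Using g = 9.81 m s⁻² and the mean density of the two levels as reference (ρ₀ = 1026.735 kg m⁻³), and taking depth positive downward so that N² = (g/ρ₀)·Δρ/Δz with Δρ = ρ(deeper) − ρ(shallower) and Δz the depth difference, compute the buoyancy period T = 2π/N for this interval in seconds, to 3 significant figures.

Δρ = 1027.291 − 1026.179 = 1.112 kg m⁻³ over Δz = 72 − 18 = 54 m.
N² = (9.81/1026.735) × (1.112/54) = 1.9675 × 10⁻⁴ s⁻².
N = √(1.9675 × 10⁻⁴) = 0.014027 rad s⁻¹, so T = 2π/N = 447.94 s ≈ 448 s.

448 s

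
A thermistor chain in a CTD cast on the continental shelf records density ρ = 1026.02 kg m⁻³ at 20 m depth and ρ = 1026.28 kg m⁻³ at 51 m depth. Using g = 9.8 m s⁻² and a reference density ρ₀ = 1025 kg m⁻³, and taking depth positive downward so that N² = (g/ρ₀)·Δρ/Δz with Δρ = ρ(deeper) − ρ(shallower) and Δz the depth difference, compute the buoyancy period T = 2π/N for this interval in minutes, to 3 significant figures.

11.7 min

Δρ = 1026.28 − 1026.02 = 0.26 kg m⁻³ over Δz = 51 − 20 = 31 m.
N² = (9.8/1025) × (0.26/31) = 8.0189 × 10⁻⁵ s⁻².
N = √(8.0189 × 10⁻⁵) = 8.9548 × 10⁻³ rad s⁻¹, so T = 2π/N = 701.66 s = 11.694 min ≈ 11.7 min.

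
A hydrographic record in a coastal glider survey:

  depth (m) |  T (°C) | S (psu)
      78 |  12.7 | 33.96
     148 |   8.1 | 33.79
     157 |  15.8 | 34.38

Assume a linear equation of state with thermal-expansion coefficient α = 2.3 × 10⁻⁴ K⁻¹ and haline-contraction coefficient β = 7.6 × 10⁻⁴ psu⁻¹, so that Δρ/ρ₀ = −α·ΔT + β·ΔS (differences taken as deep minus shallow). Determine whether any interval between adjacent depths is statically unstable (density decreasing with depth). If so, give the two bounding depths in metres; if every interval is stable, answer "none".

148–157 m

Evaluate Δρ/ρ₀ = −αΔT + βΔS across each adjacent pair:
  78–148 m: −αΔT+βΔS = −(2.3 × 10⁻⁴)(-4.6)+(7.6 × 10⁻⁴)(-0.17) = 9.3 × 10⁻⁴ → stable
  148–157 m: −αΔT+βΔS = −(2.3 × 10⁻⁴)(+7.7)+(7.6 × 10⁻⁴)(+0.59) = -1.3 × 10⁻³ → UNSTABLE
The 148–157 m interval has Δρ < 0: lighter water underlies denser water.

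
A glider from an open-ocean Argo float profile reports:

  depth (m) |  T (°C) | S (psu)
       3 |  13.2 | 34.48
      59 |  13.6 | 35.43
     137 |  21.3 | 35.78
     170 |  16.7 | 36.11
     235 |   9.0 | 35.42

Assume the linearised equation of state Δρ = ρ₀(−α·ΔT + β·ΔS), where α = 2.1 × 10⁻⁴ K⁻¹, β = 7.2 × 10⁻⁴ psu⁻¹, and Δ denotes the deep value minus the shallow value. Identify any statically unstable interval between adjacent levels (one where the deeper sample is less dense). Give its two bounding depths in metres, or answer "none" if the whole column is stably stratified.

Evaluate Δρ/ρ₀ = −αΔT + βΔS across each adjacent pair:
  3–59 m: −αΔT+βΔS = −(2.1 × 10⁻⁴)(+0.4)+(7.2 × 10⁻⁴)(+0.95) = 6.0 × 10⁻⁴ → stable
  59–137 m: −αΔT+βΔS = −(2.1 × 10⁻⁴)(+7.7)+(7.2 × 10⁻⁴)(+0.35) = -1.4 × 10⁻³ → UNSTABLE
  137–170 m: −αΔT+βΔS = −(2.1 × 10⁻⁴)(-4.6)+(7.2 × 10⁻⁴)(+0.33) = 1.2 × 10⁻³ → stable
  170–235 m: −αΔT+βΔS = −(2.1 × 10⁻⁴)(-7.7)+(7.2 × 10⁻⁴)(-0.69) = 1.1 × 10⁻³ → stable
The 59–137 m interval has Δρ < 0: lighter water underlies denser water.

59–137 m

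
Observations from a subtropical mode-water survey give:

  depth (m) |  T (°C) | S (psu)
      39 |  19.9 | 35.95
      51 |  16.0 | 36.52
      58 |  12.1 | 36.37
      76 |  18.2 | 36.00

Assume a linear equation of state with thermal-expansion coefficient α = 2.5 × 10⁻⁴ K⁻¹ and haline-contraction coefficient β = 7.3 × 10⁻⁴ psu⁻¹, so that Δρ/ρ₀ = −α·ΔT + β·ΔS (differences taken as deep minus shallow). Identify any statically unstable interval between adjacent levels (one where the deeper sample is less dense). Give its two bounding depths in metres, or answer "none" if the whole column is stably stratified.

Evaluate Δρ/ρ₀ = −αΔT + βΔS across each adjacent pair:
  39–51 m: −αΔT+βΔS = −(2.5 × 10⁻⁴)(-3.9)+(7.3 × 10⁻⁴)(+0.57) = 1.4 × 10⁻³ → stable
  51–58 m: −αΔT+βΔS = −(2.5 × 10⁻⁴)(-3.9)+(7.3 × 10⁻⁴)(-0.15) = 8.7 × 10⁻⁴ → stable
  58–76 m: −αΔT+βΔS = −(2.5 × 10⁻⁴)(+6.1)+(7.3 × 10⁻⁴)(-0.37) = -1.8 × 10⁻³ → UNSTABLE
The 58–76 m interval has Δρ < 0: lighter water underlies denser water.

58–76 m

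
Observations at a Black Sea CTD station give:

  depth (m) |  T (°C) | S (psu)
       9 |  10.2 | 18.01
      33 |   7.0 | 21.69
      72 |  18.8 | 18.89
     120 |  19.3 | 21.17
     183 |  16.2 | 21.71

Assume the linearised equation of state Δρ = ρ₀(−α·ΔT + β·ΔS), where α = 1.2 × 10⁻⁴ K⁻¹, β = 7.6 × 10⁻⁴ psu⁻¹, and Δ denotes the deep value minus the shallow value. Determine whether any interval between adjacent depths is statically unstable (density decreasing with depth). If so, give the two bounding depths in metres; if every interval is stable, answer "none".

Evaluate Δρ/ρ₀ = −αΔT + βΔS across each adjacent pair:
  9–33 m: −αΔT+βΔS = −(1.2 × 10⁻⁴)(-3.2)+(7.6 × 10⁻⁴)(+3.68) = 3.2 × 10⁻³ → stable
  33–72 m: −αΔT+βΔS = −(1.2 × 10⁻⁴)(+11.8)+(7.6 × 10⁻⁴)(-2.80) = -3.5 × 10⁻³ → UNSTABLE
  72–120 m: −αΔT+βΔS = −(1.2 × 10⁻⁴)(+0.5)+(7.6 × 10⁻⁴)(+2.28) = 1.7 × 10⁻³ → stable
  120–183 m: −αΔT+βΔS = −(1.2 × 10⁻⁴)(-3.1)+(7.6 × 10⁻⁴)(+0.54) = 7.8 × 10⁻⁴ → stable
The 33–72 m interval has Δρ < 0: lighter water underlies denser water.

33–72 m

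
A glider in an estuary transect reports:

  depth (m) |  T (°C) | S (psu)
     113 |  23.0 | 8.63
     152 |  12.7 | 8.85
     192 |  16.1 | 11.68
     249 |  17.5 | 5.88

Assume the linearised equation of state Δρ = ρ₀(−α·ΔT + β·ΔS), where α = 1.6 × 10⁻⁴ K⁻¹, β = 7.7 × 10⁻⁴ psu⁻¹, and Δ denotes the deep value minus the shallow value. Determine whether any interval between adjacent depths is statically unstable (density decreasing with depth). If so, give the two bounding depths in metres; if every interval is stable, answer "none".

192–249 m

Evaluate Δρ/ρ₀ = −αΔT + βΔS across each adjacent pair:
  113–152 m: −αΔT+βΔS = −(1.6 × 10⁻⁴)(-10.3)+(7.7 × 10⁻⁴)(+0.22) = 1.8 × 10⁻³ → stable
  152–192 m: −αΔT+βΔS = −(1.6 × 10⁻⁴)(+3.4)+(7.7 × 10⁻⁴)(+2.83) = 1.6 × 10⁻³ → stable
  192–249 m: −αΔT+βΔS = −(1.6 × 10⁻⁴)(+1.4)+(7.7 × 10⁻⁴)(-5.80) = -4.7 × 10⁻³ → UNSTABLE
The 192–249 m interval has Δρ < 0: lighter water underlies denser water.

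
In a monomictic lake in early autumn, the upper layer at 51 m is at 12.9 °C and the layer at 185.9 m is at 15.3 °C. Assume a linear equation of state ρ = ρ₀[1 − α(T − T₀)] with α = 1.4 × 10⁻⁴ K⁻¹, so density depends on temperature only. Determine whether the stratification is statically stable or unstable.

unstable

ΔT = 15.3 − 12.9 = +2.4 K, so Δρ/ρ₀ = −αΔT = -3.36 × 10⁻⁴.
Δρ/ρ₀ < 0, so Δρ < 0: deeper water is lighter → statically unstable; the column would overturn.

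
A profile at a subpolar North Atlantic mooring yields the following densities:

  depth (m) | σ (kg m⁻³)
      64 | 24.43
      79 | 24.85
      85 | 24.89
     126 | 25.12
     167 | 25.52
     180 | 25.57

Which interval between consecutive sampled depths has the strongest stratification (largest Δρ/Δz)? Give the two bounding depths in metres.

Compute the density gradient over each adjacent pair:
  64–79 m: Δρ/Δz = 0.42/15 = 0.028 kg m⁻⁴
  79–85 m: Δρ/Δz = 0.04/6 = 6.7 × 10⁻³ kg m⁻⁴
  85–126 m: Δρ/Δz = 0.23/41 = 5.6 × 10⁻³ kg m⁻⁴
  126–167 m: Δρ/Δz = 0.40/41 = 9.8 × 10⁻³ kg m⁻⁴
  167–180 m: Δρ/Δz = 0.05/13 = 3.8 × 10⁻³ kg m⁻⁴
The largest gradient is in the 64–79 m interval — the pycnocline.

64–79 m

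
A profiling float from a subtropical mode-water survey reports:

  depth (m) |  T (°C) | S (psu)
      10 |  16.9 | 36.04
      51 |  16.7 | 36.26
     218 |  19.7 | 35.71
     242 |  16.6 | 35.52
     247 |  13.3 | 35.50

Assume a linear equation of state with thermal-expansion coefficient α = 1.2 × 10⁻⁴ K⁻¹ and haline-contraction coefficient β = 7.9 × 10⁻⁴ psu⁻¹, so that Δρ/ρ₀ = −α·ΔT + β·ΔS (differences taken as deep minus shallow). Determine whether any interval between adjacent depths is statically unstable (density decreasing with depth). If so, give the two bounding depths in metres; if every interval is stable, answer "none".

Evaluate Δρ/ρ₀ = −αΔT + βΔS across each adjacent pair:
  10–51 m: −αΔT+βΔS = −(1.2 × 10⁻⁴)(-0.2)+(7.9 × 10⁻⁴)(+0.22) = 2.0 × 10⁻⁴ → stable
  51–218 m: −αΔT+βΔS = −(1.2 × 10⁻⁴)(+3.0)+(7.9 × 10⁻⁴)(-0.55) = -7.9 × 10⁻⁴ → UNSTABLE
  218–242 m: −αΔT+βΔS = −(1.2 × 10⁻⁴)(-3.1)+(7.9 × 10⁻⁴)(-0.19) = 2.2 × 10⁻⁴ → stable
  242–247 m: −αΔT+βΔS = −(1.2 × 10⁻⁴)(-3.3)+(7.9 × 10⁻⁴)(-0.02) = 3.8 × 10⁻⁴ → stable
The 51–218 m interval has Δρ < 0: lighter water underlies denser water.

51–218 m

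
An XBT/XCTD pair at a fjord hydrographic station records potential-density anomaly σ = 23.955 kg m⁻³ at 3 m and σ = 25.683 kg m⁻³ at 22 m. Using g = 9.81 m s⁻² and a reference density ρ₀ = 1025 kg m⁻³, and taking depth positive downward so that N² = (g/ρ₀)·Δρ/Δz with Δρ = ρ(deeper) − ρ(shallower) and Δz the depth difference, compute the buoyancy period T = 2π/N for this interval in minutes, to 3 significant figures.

Δρ = 1025.683 − 1023.955 = 1.728 kg m⁻³ over Δz = 22 − 3 = 19 m.
N² = (9.81/1025) × (1.728/19) = 8.7043 × 10⁻⁴ s⁻².
N = √(8.7043 × 10⁻⁴) = 0.029503 rad s⁻¹, so T = 2π/N = 212.97 s = 3.5495 min ≈ 3.55 min.

3.55 min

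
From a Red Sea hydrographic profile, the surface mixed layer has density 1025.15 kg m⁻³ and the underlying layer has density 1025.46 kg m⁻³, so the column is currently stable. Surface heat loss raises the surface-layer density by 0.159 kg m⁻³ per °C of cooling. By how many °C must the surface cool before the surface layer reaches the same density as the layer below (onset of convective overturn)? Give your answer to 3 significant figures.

1.95 °C

Density deficit of the surface layer: 1025.46 − 1025.15 = 0.31 kg m⁻³.
Required change = 0.31 / 0.159 = 1.95 °C.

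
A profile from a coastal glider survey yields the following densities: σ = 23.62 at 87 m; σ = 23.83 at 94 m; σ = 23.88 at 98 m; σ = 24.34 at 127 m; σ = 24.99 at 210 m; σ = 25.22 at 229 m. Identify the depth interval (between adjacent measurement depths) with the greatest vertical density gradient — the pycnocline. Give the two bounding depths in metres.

Compute the density gradient over each adjacent pair:
  87–94 m: Δρ/Δz = 0.21/7 = 0.030 kg m⁻⁴
  94–98 m: Δρ/Δz = 0.05/4 = 0.013 kg m⁻⁴
  98–127 m: Δρ/Δz = 0.46/29 = 0.016 kg m⁻⁴
  127–210 m: Δρ/Δz = 0.65/83 = 7.8 × 10⁻³ kg m⁻⁴
  210–229 m: Δρ/Δz = 0.23/19 = 0.012 kg m⁻⁴
The largest gradient is in the 87–94 m interval — the pycnocline.

87–94 m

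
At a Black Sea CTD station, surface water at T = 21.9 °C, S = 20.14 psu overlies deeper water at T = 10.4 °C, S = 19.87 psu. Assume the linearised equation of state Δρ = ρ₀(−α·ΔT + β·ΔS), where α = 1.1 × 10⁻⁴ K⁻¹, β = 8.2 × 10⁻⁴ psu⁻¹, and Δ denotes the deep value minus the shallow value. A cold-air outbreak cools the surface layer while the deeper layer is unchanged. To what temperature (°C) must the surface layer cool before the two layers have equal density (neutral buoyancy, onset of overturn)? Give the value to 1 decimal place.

Neutral buoyancy requires Δρ = 0, i.e. −α(T_deep − T_surf′) + β(S_deep − S_surf) = 0.
T_surf′ = T_deep − (β/α)·ΔS = 10.4 − (8.2 × 10⁻⁴/1.1 × 10⁻⁴)·(-0.27) = 12.413 °C.
Cooling required: 21.9 − (12.413) = 9.487 °C.

12.4 °C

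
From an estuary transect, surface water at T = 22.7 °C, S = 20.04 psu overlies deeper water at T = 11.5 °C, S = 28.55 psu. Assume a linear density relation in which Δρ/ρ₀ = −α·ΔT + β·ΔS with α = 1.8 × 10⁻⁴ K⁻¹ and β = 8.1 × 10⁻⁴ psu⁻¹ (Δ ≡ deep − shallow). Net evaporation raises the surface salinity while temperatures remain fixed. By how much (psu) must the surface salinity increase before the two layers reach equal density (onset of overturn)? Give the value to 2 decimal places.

11.00 psu

Neutral buoyancy requires −α(T_deep − T_surf) + β(S_deep − S_surf′) = 0.
S_surf′ = S_deep − (α/β)·ΔT = 28.55 − (1.8 × 10⁻⁴/8.1 × 10⁻⁴)·(-11.2) = 31.0389 psu.
Increase required: 31.0389 − 20.04 = 10.9989 psu.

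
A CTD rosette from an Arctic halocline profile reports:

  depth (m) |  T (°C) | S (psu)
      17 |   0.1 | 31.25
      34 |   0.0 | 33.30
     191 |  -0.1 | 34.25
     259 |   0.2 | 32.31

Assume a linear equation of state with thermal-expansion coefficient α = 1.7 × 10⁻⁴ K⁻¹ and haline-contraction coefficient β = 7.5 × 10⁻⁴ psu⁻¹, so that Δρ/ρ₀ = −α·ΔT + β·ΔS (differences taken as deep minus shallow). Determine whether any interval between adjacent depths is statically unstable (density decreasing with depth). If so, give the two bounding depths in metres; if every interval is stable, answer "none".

191–259 m

Evaluate Δρ/ρ₀ = −αΔT + βΔS across each adjacent pair:
  17–34 m: −αΔT+βΔS = −(1.7 × 10⁻⁴)(-0.1)+(7.5 × 10⁻⁴)(+2.05) = 1.6 × 10⁻³ → stable
  34–191 m: −αΔT+βΔS = −(1.7 × 10⁻⁴)(-0.1)+(7.5 × 10⁻⁴)(+0.95) = 7.3 × 10⁻⁴ → stable
  191–259 m: −αΔT+βΔS = −(1.7 × 10⁻⁴)(+0.3)+(7.5 × 10⁻⁴)(-1.94) = -1.5 × 10⁻³ → UNSTABLE
The 191–259 m interval has Δρ < 0: lighter water underlies denser water.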